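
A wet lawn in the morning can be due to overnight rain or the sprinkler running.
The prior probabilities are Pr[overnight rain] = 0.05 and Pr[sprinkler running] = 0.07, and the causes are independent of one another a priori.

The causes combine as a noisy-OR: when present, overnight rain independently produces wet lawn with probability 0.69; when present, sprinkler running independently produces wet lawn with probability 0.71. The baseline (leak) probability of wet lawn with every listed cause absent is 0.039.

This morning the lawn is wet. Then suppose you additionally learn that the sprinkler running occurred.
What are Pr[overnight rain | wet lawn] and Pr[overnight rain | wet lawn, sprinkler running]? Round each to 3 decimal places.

Pr[overnight rain | wet lawn] ≈ 0.303; Pr[overnight rain | wet lawn, sprinkler running] ≈ 0.062

Under noisy-OR, P(wet lawn | causes) = 1 − (1−0.039)·∏(1−qᵢ) over the active causes.
P(wet lawn) = 0.039·0.95·0.93 + 0.72131·0.95·0.07 + 0.70209·0.05·0.93 + 0.913606·0.05·0.07 = 0.034457 + 0.047967 + 0.032647 + 0.003198 = 0.118269
Restricting to configurations with overnight rain present: 0.032647 + 0.003198 = 0.035845.
Hence the posterior is 0.035845/0.118269 ≈ 0.303.

Now condition on the additional information:
P(wet lawn | sprinkler running) = 0.72131×0.95 + 0.913606×0.05 = 0.685244 + 0.045680 = 0.730924
The overnight rain-present share is 0.913606×0.05 = 0.045680.
P(overnight rain | wet lawn, sprinkler running) = 0.045680 / 0.730924 ≈ 0.062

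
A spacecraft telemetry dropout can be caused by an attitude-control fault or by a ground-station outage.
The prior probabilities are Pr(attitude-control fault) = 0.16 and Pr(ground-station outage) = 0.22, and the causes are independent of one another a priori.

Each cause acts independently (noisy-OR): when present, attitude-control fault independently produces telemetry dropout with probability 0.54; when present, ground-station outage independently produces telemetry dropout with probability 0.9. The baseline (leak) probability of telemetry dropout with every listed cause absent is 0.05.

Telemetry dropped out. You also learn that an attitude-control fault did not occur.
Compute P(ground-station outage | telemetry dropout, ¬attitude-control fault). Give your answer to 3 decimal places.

P(ground-station outage | telemetry dropout, ¬attitude-control fault) ≈ 0.836

Under noisy-OR, P(telemetry dropout | causes) = 1 − (1−0.05)·∏(1−qᵢ) over the active causes.
Enumerate both values of ground-station outage and weight by the priors:
  P(telemetry dropout | ¬attitude-control fault) = 0.05*0.78 + 0.905*0.22
        = 0.039000 + 0.199100 = 0.238100
Configurations with ground-station outage contribute 0.199100, so
  P(ground-station outage | telemetry dropout, ¬attitude-control fault) = 0.199100 / 0.238100 ≈ 0.836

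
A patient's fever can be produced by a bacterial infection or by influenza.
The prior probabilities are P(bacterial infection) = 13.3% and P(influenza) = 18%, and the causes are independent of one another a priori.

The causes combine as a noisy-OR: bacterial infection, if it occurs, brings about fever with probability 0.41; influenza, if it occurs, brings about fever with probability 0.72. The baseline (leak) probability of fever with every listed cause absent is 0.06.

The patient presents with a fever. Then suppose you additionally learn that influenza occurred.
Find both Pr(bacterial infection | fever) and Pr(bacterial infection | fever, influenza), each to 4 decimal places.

Pr(bacterial infection | fever) ≈ 0.3038; Pr(bacterial infection | fever, influenza) ≈ 0.1496

Under noisy-OR, P(fever | causes) = 1 − (1−0.06)·∏(1−qᵢ) over the active causes.
Weight on bacterial infection=true, given the evidence: 0.048575 + 0.020222 = 0.068797
Normalizer over all consistent configurations: 0.06·0.867·0.82 + 0.7368·0.867·0.18 + 0.4454·0.133·0.82 + 0.844712·0.133·0.18 = 0.226438
Posterior = 0.068797 / 0.226438 ≈ 0.3038

Now also conditioning on influenza=true:
P(fever | influenza) = 0.7368*0.867 + 0.844712*0.133 = 0.638806 + 0.112347 = 0.751153
The bacterial infection-present share is 0.844712*0.133 = 0.112347.
So P(bacterial infection | fever, influenza) = 0.112347/0.751153 ≈ 0.1496.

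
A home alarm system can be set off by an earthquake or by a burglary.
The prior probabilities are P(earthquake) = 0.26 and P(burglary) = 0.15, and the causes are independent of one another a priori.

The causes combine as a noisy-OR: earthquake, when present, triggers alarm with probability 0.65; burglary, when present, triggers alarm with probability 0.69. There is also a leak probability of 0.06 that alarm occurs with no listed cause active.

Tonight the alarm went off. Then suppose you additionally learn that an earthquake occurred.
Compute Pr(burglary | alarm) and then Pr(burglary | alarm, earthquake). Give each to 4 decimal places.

Pr(burglary | alarm) ≈ 0.3793; Pr(burglary | alarm, earthquake) ≈ 0.1911

Under noisy-OR, P(alarm | causes) = 1 − (1−0.06)·∏(1−qᵢ) over the active causes.
Numerator (weight on configurations with burglary): 0.078655 + 0.035022 = 0.113677
Denominator P(alarm): 0.06×0.74×0.85 + 0.7086×0.74×0.15 + 0.671×0.26×0.85 + 0.89801×0.26×0.15 = 0.299708
Posterior = 0.113677 / 0.299708 ≈ 0.3793

With the extra evidence:
For the numerator, keep only burglary=true terms: 0.89801×0.15 = 0.134702
Denominator P(alarm | earthquake): 0.671×0.85 + 0.89801×0.15 = 0.705052
Posterior = 0.134702 / 0.705052 ≈ 0.1911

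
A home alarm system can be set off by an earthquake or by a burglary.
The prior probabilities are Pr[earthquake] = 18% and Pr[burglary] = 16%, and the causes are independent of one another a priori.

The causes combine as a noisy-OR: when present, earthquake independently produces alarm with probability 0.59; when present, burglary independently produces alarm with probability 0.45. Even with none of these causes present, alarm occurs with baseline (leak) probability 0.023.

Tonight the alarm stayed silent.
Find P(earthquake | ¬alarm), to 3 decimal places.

P(earthquake | ¬alarm) ≈ 0.083

Under noisy-OR, P(alarm | causes) = 1 − (1−0.023)·∏(1−qᵢ) over the active causes.
For the numerator, keep only earthquake=true terms: 0.060566 + 0.006345 = 0.066911
The normalizing constant is 0.977*0.82*0.84 + 0.53735*0.82*0.16 + 0.40057*0.18*0.84 + 0.220314*0.18*0.16 = 0.810369
Posterior = 0.066911 / 0.810369 ≈ 0.083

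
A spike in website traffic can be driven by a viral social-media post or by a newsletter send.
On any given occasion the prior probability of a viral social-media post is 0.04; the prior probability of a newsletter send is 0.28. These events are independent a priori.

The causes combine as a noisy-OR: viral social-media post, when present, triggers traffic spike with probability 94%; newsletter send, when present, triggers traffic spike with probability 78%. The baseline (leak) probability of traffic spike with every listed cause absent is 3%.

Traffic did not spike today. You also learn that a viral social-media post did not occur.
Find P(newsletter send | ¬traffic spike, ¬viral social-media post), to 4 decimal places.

Under noisy-OR, P(traffic spike | causes) = 1 − (1−0.03)·∏(1−qᵢ) over the active causes.
Sum P(¬traffic spike|·) weighted by the priors over both values of newsletter send:
  P(¬traffic spike | ¬viral social-media post) = 0.97·0.72 + 0.2134·0.28
        = 0.698400 + 0.059752 = 0.758152
Keeping only the newsletter send-present terms gives 0.059752, so
  P(newsletter send | ¬traffic spike, ¬viral social-media post) = 0.059752 / 0.758152 ≈ 0.0788

P(newsletter send | ¬traffic spike, ¬viral social-media post) ≈ 0.0788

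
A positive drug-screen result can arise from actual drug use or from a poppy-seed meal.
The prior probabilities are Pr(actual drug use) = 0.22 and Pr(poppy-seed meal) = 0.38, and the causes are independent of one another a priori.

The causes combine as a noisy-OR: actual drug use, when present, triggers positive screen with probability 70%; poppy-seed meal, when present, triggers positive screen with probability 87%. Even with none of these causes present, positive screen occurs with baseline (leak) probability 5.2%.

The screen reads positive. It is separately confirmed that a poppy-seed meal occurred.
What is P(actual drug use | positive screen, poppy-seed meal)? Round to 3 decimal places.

Under noisy-OR, P(positive screen | causes) = 1 − (1−0.052)·∏(1−qᵢ) over the active causes.
Weight on actual drug use=true, given the evidence: 0.963028×0.22 = 0.211866
Normalizer over all consistent configurations: 0.87676×0.78 + 0.963028×0.22 = 0.895739
Posterior = 0.211866 / 0.895739 ≈ 0.237

P(actual drug use | positive screen, poppy-seed meal) ≈ 0.237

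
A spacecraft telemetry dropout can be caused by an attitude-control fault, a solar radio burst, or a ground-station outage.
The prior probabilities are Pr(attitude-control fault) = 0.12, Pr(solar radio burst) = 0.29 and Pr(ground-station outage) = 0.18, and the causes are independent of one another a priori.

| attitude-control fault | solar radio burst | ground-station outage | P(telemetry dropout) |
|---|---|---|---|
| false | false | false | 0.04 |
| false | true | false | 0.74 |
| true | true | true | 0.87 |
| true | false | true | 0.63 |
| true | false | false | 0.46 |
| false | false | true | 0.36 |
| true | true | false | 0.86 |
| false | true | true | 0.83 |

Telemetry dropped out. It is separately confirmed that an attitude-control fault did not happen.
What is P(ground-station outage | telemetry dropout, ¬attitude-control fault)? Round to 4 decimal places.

P(ground-station outage | telemetry dropout, ¬attitude-control fault) ≈ 0.3095

Numerator (weight on configurations with ground-station outage): 0.046008 + 0.043326 = 0.089334
Normalizer over all consistent configurations: 0.04·0.71·0.82 + 0.36·0.71·0.18 + 0.74·0.29·0.82 + 0.83·0.29·0.18 = 0.288594
Posterior = 0.089334 / 0.288594 ≈ 0.3095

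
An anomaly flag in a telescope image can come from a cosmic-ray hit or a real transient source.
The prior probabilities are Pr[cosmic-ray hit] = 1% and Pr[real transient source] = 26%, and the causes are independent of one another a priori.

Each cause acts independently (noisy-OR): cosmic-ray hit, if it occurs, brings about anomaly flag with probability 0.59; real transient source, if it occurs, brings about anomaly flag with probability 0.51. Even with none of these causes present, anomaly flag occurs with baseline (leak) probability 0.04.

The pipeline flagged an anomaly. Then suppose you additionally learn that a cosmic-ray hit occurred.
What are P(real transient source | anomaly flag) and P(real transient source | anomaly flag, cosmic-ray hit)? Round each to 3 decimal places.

Under noisy-OR, P(anomaly flag | causes) = 1 − (1−0.04)·∏(1−qᵢ) over the active causes.
Sum P(anomaly flag|·) weighted by the priors over the 4 (cosmic-ray hit, real transient source) configurations:
  P(anomaly flag) = 0.04·0.99·0.74 + 0.5296·0.99·0.26 + 0.6064·0.01·0.74 + 0.807136·0.01·0.26
        = 0.029304 + 0.136319 + 0.004487 + 0.002099 = 0.172209
Keeping only the real transient source-present terms gives 0.138418, so
  P(real transient source | anomaly flag) = 0.138418 / 0.172209 ≈ 0.804

With the extra evidence:
By total probability over both values of real transient source:
  P(anomaly flag | cosmic-ray hit) = 0.6064·0.74 + 0.807136·0.26
        = 0.448736 + 0.209855 = 0.658591
The terms with real transient source present sum to 0.209855, so
  P(real transient source | anomaly flag, cosmic-ray hit) = 0.209855 / 0.658591 ≈ 0.319
The drop from 0.804 to 0.319 is the explaining-away (discounting) effect.

P(real transient source | anomaly flag) ≈ 0.804; P(real transient source | anomaly flag, cosmic-ray hit) ≈ 0.319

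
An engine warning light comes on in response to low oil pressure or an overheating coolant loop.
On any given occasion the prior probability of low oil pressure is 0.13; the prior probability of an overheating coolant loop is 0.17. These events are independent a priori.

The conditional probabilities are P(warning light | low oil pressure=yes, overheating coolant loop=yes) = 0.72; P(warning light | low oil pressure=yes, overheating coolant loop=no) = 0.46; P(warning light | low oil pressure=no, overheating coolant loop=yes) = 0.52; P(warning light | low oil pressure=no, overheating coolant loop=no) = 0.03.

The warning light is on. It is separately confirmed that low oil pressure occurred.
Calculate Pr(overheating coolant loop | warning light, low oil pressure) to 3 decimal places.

Enumerate both values of overheating coolant loop and weight by the priors:
  P(warning light | low oil pressure) = 0.46·0.83 + 0.72·0.17
        = 0.381800 + 0.122400 = 0.504200
Configurations with overheating coolant loop contribute 0.122400, so
  P(overheating coolant loop | warning light, low oil pressure) = 0.122400 / 0.504200 ≈ 0.243

Pr(overheating coolant loop | warning light, low oil pressure) ≈ 0.243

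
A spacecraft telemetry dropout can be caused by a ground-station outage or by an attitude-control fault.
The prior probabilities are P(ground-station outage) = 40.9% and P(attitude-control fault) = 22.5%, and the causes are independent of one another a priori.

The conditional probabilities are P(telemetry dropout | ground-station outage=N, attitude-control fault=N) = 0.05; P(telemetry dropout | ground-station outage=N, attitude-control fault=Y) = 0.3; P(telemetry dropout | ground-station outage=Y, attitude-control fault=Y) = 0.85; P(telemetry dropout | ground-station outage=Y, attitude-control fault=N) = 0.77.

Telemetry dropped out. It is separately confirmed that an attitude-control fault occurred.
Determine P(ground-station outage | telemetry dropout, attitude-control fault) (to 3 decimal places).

P(telemetry dropout | attitude-control fault) = 0.3×0.591 + 0.85×0.409 = 0.177300 + 0.347650 = 0.524950
Restricting to configurations with ground-station outage present: 0.85×0.409 = 0.347650.
Hence the posterior is 0.347650/0.524950 ≈ 0.662.

P(ground-station outage | telemetry dropout, attitude-control fault) ≈ 0.662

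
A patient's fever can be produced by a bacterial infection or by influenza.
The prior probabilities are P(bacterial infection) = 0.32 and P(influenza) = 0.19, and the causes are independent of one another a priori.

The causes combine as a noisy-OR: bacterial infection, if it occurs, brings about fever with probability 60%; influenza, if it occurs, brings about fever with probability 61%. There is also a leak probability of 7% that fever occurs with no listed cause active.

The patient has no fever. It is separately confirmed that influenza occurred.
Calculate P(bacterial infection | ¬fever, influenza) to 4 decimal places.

P(bacterial infection | ¬fever, influenza) ≈ 0.1584

Under noisy-OR, P(fever | causes) = 1 − (1−0.07)·∏(1−qᵢ) over the active causes.
For the numerator, keep only bacterial infection=true terms: 0.14508*0.32 = 0.046426
Denominator P(¬fever | influenza): 0.3627*0.68 + 0.14508*0.32 = 0.293062
Posterior = 0.046426 / 0.293062 ≈ 0.1584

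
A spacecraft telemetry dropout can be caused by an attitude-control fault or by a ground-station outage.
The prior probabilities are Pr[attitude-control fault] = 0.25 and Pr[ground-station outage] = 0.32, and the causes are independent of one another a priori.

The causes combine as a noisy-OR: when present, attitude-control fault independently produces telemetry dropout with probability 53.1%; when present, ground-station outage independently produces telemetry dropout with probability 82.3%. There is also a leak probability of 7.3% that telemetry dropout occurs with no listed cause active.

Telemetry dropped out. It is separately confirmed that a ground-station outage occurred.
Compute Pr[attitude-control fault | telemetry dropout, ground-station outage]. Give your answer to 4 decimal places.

Under noisy-OR, P(telemetry dropout | causes) = 1 − (1−0.073)·∏(1−qᵢ) over the active causes.
Enumerate both values of attitude-control fault and weight by the priors:
  P(telemetry dropout | ground-station outage) = 0.835921·0.75 + 0.923047·0.25
        = 0.626941 + 0.230762 = 0.857703
The terms with attitude-control fault present sum to 0.230762, so
  P(attitude-control fault | telemetry dropout, ground-station outage) = 0.230762 / 0.857703 ≈ 0.2690

Pr[attitude-control fault | telemetry dropout, ground-station outage] ≈ 0.2690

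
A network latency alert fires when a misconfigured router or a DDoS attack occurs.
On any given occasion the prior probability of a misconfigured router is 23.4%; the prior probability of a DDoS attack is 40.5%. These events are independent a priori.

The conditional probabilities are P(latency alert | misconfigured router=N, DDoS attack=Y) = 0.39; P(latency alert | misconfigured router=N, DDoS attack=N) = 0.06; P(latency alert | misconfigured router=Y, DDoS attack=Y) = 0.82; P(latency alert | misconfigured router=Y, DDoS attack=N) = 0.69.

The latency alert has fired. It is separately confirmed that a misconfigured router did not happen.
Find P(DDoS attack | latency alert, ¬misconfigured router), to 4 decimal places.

P(DDoS attack | latency alert, ¬misconfigured router) ≈ 0.8156

Weight on DDoS attack=true, given the evidence: 0.39×0.405 = 0.157950
Normalizer over all consistent configurations: 0.06×0.595 + 0.39×0.405 = 0.193650
Posterior = 0.157950 / 0.193650 ≈ 0.8156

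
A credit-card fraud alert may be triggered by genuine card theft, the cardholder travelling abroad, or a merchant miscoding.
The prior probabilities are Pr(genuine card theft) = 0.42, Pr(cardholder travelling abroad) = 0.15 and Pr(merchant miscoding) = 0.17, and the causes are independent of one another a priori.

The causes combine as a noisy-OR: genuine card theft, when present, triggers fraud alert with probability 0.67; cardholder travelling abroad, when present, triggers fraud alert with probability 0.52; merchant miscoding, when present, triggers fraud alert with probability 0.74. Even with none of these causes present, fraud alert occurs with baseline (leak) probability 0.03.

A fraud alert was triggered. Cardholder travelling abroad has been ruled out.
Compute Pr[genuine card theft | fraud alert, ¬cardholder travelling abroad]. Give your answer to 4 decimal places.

Under noisy-OR, P(fraud alert | causes) = 1 − (1−0.03)·∏(1−qᵢ) over the active causes.
Enumerate the 4 (genuine card theft, merchant miscoding) configurations and weight by the priors:
  P(fraud alert | ¬cardholder travelling abroad) = 0.03·0.58·0.83 + 0.7478·0.58·0.17 + 0.6799·0.42·0.83 + 0.916774·0.42·0.17
        = 0.014442 + 0.073733 + 0.237013 + 0.065458 = 0.390646
Keeping only the genuine card theft-present terms gives 0.302471, so
  P(genuine card theft | fraud alert, ¬cardholder travelling abroad) = 0.302471 / 0.390646 ≈ 0.7743

Pr[genuine card theft | fraud alert, ¬cardholder travelling abroad] ≈ 0.7743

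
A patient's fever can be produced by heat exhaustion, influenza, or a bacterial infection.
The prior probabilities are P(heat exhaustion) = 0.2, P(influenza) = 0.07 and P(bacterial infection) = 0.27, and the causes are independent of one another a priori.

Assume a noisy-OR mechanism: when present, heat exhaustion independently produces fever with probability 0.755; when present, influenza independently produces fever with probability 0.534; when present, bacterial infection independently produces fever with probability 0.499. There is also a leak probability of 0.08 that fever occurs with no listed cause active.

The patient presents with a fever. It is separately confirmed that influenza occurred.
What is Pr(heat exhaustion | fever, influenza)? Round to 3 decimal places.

Pr(heat exhaustion | fever, influenza) ≈ 0.265

Under noisy-OR, P(fever | causes) = 1 − (1−0.08)·∏(1−qᵢ) over the active causes.
By total probability over the 4 (heat exhaustion, bacterial infection) configurations:
  P(fever | influenza) = 0.57128*0.8*0.73 + 0.785211*0.8*0.27 + 0.894964*0.2*0.73 + 0.947377*0.2*0.27
        = 0.333628 + 0.169606 + 0.130665 + 0.051158 = 0.685057
Configurations with heat exhaustion contribute 0.181823, so
  P(heat exhaustion | fever, influenza) = 0.181823 / 0.685057 ≈ 0.265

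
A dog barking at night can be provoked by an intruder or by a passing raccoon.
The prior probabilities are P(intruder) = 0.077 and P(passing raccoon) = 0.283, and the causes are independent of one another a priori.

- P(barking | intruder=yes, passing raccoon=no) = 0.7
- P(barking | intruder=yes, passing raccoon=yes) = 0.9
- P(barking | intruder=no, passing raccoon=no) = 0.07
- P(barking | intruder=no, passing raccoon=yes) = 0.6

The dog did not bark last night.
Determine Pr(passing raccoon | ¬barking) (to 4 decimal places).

Pr(passing raccoon | ¬barking) ≈ 0.1444

Sum P(¬barking|·) weighted by the priors over the 4 (intruder, passing raccoon) configurations:
  P(¬barking) = 0.93·0.923·0.717 + 0.4·0.923·0.283 + 0.3·0.077·0.717 + 0.1·0.077·0.283
        = 0.615466 + 0.104484 + 0.016563 + 0.002179 = 0.738692
The terms with passing raccoon present sum to 0.106663, so
  P(passing raccoon | ¬barking) = 0.106663 / 0.738692 ≈ 0.1444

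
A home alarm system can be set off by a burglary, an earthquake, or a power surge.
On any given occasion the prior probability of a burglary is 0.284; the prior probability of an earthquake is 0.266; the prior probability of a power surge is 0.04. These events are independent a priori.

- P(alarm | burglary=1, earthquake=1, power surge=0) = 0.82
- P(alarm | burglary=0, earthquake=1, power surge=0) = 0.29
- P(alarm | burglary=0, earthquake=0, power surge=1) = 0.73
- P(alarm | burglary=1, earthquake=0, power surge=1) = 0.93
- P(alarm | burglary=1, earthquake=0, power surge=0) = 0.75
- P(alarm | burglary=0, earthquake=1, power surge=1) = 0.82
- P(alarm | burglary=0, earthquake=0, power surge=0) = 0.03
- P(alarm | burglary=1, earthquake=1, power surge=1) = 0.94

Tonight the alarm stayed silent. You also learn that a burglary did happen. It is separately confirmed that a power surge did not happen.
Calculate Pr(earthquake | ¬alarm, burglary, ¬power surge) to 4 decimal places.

Pr(earthquake | ¬alarm, burglary, ¬power surge) ≈ 0.2069

Sum P(¬alarm|·) weighted by the priors over both values of earthquake:
  P(¬alarm | burglary, ¬power surge) = 0.25·0.734 + 0.18·0.266
        = 0.183500 + 0.047880 = 0.231380
Configurations with earthquake contribute 0.047880, so
  P(earthquake | ¬alarm, burglary, ¬power surge) = 0.047880 / 0.231380 ≈ 0.2069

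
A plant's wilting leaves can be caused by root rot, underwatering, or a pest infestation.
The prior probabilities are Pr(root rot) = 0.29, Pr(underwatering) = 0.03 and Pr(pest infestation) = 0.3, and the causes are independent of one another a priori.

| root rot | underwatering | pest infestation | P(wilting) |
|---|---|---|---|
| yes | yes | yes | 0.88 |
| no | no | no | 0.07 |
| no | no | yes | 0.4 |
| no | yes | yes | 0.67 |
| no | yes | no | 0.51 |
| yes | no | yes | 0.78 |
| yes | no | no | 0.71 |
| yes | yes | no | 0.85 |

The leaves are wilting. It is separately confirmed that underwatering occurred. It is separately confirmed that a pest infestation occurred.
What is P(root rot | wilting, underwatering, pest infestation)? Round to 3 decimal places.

Numerator (weight on configurations with root rot): 0.88×0.29 = 0.255200
Denominator P(wilting | underwatering, pest infestation): 0.67×0.71 + 0.88×0.29 = 0.730900
Posterior = 0.255200 / 0.730900 ≈ 0.349

P(root rot | wilting, underwatering, pest infestation) ≈ 0.349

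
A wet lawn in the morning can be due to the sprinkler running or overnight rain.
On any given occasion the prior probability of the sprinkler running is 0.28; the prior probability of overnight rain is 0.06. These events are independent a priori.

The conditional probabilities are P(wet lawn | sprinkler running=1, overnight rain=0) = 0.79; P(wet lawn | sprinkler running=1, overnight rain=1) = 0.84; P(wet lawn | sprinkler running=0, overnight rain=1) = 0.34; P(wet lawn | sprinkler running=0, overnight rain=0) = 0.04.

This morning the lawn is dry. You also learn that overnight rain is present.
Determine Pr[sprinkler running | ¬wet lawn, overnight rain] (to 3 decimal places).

By total probability over both values of sprinkler running:
  P(¬wet lawn | overnight rain) = 0.66·0.72 + 0.16·0.28
        = 0.475200 + 0.044800 = 0.520000
Configurations with sprinkler running contribute 0.044800, so
  P(sprinkler running | ¬wet lawn, overnight rain) = 0.044800 / 0.520000 ≈ 0.086

Pr[sprinkler running | ¬wet lawn, overnight rain] ≈ 0.086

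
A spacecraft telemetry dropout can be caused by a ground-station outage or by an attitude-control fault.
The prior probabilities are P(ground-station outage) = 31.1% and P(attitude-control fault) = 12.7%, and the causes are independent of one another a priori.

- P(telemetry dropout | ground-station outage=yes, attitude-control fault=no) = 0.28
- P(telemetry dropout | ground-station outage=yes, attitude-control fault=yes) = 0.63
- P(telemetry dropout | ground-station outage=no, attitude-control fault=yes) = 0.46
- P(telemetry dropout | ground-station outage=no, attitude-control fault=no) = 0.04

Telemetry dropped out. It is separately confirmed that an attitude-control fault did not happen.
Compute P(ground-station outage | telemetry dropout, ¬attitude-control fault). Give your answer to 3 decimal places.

P(ground-station outage | telemetry dropout, ¬attitude-control fault) ≈ 0.760

For the numerator, keep only ground-station outage=true terms: 0.28*0.311 = 0.087080
Normalizer over all consistent configurations: 0.04*0.689 + 0.28*0.311 = 0.114640
P(ground-station outage | telemetry dropout, ¬attitude-control fault) = 0.087080/0.114640 ≈ 0.760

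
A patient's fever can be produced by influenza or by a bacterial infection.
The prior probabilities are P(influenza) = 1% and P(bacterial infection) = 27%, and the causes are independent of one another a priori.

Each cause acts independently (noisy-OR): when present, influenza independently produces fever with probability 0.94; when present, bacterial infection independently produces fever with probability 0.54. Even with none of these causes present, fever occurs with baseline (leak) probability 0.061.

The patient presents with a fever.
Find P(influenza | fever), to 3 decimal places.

P(influenza | fever) ≈ 0.046

Under noisy-OR, P(fever | causes) = 1 − (1−0.061)·∏(1−qᵢ) over the active causes.
By total probability over the 4 (influenza, bacterial infection) configurations:
  P(fever) = 0.061·0.99·0.73 + 0.56806·0.99·0.27 + 0.94366·0.01·0.73 + 0.974084·0.01·0.27
        = 0.044085 + 0.151842 + 0.006889 + 0.002630 = 0.205446
The terms with influenza present sum to 0.009519, so
  P(influenza | fever) = 0.009519 / 0.205446 ≈ 0.046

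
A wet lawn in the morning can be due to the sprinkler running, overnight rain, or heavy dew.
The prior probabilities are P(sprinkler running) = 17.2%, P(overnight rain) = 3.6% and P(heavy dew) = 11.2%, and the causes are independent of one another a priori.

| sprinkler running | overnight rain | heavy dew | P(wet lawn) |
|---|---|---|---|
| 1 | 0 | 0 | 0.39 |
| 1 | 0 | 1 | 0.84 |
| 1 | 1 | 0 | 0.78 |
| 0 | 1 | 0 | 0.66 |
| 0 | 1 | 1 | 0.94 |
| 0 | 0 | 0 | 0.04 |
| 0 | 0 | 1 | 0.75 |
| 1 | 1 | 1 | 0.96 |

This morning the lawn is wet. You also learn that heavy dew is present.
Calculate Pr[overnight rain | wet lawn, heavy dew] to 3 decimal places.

Enumerate the 4 (sprinkler running, overnight rain) configurations and weight by the priors:
  P(wet lawn | heavy dew) = 0.75*0.828*0.964 + 0.94*0.828*0.036 + 0.84*0.172*0.964 + 0.96*0.172*0.036
        = 0.598644 + 0.028020 + 0.139279 + 0.005944 = 0.771887
Configurations with overnight rain contribute 0.033964, so
  P(overnight rain | wet lawn, heavy dew) = 0.033964 / 0.771887 ≈ 0.044

Pr[overnight rain | wet lawn, heavy dew] ≈ 0.044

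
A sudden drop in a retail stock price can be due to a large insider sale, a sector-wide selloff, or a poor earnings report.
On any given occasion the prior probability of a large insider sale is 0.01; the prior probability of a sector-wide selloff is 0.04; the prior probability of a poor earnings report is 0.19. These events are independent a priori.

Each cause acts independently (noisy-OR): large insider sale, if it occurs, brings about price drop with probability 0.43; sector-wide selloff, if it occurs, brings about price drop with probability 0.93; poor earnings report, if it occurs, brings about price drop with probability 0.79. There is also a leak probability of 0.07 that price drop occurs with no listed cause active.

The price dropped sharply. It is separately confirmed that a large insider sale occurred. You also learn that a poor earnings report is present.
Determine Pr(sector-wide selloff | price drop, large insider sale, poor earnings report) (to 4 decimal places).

Pr(sector-wide selloff | price drop, large insider sale, poor earnings report) ≈ 0.0445

Under noisy-OR, P(price drop | causes) = 1 − (1−0.07)·∏(1−qᵢ) over the active causes.
P(price drop | large insider sale, poor earnings report) = 0.888679·0.96 + 0.992208·0.04 = 0.853132 + 0.039688 = 0.892820
Restricting to configurations with sector-wide selloff present: 0.992208·0.04 = 0.039688.
P(sector-wide selloff | price drop, large insider sale, poor earnings report) = 0.039688 / 0.892820 ≈ 0.0445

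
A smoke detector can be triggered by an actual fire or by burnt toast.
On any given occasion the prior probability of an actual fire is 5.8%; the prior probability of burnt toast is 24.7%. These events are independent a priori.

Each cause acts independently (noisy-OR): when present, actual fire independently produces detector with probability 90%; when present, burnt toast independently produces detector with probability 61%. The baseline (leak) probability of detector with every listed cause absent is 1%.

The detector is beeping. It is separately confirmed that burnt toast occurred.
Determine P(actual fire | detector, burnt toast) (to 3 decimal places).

Under noisy-OR, P(detector | causes) = 1 − (1−0.01)·∏(1−qᵢ) over the active causes.
Sum P(detector|·) weighted by the priors over both values of actual fire:
  P(detector | burnt toast) = 0.6139*0.942 + 0.96139*0.058
        = 0.578294 + 0.055761 = 0.634055
Configurations with actual fire contribute 0.055761, so
  P(actual fire | detector, burnt toast) = 0.055761 / 0.634055 ≈ 0.088

P(actual fire | detector, burnt toast) ≈ 0.088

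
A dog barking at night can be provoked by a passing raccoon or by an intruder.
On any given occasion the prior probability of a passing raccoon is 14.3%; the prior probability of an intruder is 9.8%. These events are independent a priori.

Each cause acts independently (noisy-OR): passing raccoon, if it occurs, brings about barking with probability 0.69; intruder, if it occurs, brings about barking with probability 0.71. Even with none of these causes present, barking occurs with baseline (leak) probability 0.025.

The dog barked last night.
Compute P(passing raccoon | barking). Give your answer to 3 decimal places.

Under noisy-OR, P(barking | causes) = 1 − (1−0.025)·∏(1−qᵢ) over the active causes.
P(barking) = 0.025·0.857·0.902 + 0.71725·0.857·0.098 + 0.69775·0.143·0.902 + 0.912347·0.143·0.098 = 0.019325 + 0.060239 + 0.090000 + 0.012786 = 0.182350
Restricting to configurations with passing raccoon present: 0.090000 + 0.012786 = 0.102786.
Hence the posterior is 0.102786/0.182350 ≈ 0.564.

P(passing raccoon | barking) ≈ 0.564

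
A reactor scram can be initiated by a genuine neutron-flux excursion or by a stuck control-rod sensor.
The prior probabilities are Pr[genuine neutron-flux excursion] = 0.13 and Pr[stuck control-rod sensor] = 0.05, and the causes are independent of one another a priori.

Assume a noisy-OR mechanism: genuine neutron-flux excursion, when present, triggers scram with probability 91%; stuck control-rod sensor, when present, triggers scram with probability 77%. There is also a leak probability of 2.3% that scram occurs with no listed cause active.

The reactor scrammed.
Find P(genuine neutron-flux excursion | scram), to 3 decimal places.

Under noisy-OR, P(scram | causes) = 1 − (1−0.023)·∏(1−qᵢ) over the active causes.
Numerator (weight on configurations with genuine neutron-flux excursion): 0.112641 + 0.006369 = 0.119010
The normalizing constant is 0.023×0.87×0.95 + 0.77529×0.87×0.05 + 0.91207×0.13×0.95 + 0.979776×0.13×0.05 = 0.171744
Posterior = 0.119010 / 0.171744 ≈ 0.693

P(genuine neutron-flux excursion | scram) ≈ 0.693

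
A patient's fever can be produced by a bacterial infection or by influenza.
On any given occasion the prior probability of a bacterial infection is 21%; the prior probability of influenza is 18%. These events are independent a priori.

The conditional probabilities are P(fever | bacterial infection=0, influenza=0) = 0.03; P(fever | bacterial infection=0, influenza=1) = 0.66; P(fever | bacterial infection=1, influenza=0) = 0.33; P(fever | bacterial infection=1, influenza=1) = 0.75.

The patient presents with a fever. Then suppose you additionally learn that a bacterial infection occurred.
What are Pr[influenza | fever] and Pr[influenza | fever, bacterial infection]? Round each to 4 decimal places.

Pr[influenza | fever] ≈ 0.6157; Pr[influenza | fever, bacterial infection] ≈ 0.3328

Weight on influenza=true, given the evidence: 0.093852 + 0.028350 = 0.122202
Denominator P(fever): 0.03·0.79·0.82 + 0.66·0.79·0.18 + 0.33·0.21·0.82 + 0.75·0.21·0.18 = 0.198462
Posterior = 0.122202 / 0.198462 ≈ 0.6157

With the extra evidence:
By total probability over both values of influenza:
  P(fever | bacterial infection) = 0.33×0.82 + 0.75×0.18
        = 0.270600 + 0.135000 = 0.405600
The terms with influenza present sum to 0.135000, so
  P(influenza | fever, bacterial infection) = 0.135000 / 0.405600 ≈ 0.3328
Conditioning on bacterial infection lowers the posterior on influenza: the classic explaining-away effect in a common-effect structure.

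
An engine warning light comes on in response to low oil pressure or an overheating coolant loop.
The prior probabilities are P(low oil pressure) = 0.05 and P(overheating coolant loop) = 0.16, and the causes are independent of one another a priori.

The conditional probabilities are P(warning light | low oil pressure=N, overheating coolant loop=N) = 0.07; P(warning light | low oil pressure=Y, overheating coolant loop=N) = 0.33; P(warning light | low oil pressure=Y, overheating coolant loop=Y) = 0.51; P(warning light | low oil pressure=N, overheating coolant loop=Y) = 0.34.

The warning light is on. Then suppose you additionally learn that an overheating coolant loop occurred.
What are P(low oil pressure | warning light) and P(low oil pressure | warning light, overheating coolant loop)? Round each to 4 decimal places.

Sum P(warning light|·) weighted by the priors over the 4 (low oil pressure, overheating coolant loop) configurations:
  P(warning light) = 0.07×0.95×0.84 + 0.34×0.95×0.16 + 0.33×0.05×0.84 + 0.51×0.05×0.16
        = 0.055860 + 0.051680 + 0.013860 + 0.004080 = 0.125480
The terms with low oil pressure present sum to 0.017940, so
  P(low oil pressure | warning light) = 0.017940 / 0.125480 ≈ 0.1430

Now condition on the additional information:
P(warning light | overheating coolant loop) = 0.34*0.95 + 0.51*0.05 = 0.323000 + 0.025500 = 0.348500
Restricting to configurations with low oil pressure present: 0.51*0.05 = 0.025500.
So P(low oil pressure | warning light, overheating coolant loop) = 0.025500/0.348500 ≈ 0.0732.

P(low oil pressure | warning light) ≈ 0.1430; P(low oil pressure | warning light, overheating coolant loop) ≈ 0.0732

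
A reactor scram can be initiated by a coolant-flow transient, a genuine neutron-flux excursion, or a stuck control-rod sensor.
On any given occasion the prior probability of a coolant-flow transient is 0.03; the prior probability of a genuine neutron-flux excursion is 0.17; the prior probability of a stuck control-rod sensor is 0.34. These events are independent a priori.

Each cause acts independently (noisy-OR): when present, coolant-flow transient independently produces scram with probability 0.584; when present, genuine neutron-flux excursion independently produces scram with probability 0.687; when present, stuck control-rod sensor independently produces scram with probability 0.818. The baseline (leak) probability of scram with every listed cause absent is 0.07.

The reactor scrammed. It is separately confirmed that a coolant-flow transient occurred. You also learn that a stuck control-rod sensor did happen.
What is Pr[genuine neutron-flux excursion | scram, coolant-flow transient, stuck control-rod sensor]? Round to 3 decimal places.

Pr[genuine neutron-flux excursion | scram, coolant-flow transient, stuck control-rod sensor] ≈ 0.177

Under noisy-OR, P(scram | causes) = 1 − (1−0.07)·∏(1−qᵢ) over the active causes.
P(scram | coolant-flow transient, stuck control-rod sensor) = 0.929588·0.83 + 0.977961·0.17 = 0.771558 + 0.166253 = 0.937811
Restricting to configurations with genuine neutron-flux excursion present: 0.977961·0.17 = 0.166253.
So P(genuine neutron-flux excursion | scram, coolant-flow transient, stuck control-rod sensor) = 0.166253/0.937811 ≈ 0.177.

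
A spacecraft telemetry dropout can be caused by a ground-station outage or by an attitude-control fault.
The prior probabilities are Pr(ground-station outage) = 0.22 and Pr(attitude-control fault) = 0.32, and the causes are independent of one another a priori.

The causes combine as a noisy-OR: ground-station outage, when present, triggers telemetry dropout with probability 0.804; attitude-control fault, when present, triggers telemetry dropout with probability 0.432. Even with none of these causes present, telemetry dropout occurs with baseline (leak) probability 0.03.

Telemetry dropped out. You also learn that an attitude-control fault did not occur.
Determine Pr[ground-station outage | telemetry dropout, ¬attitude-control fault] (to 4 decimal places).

Under noisy-OR, P(telemetry dropout | causes) = 1 − (1−0.03)·∏(1−qᵢ) over the active causes.
P(telemetry dropout | ¬attitude-control fault) = 0.03·0.78 + 0.80988·0.22 = 0.023400 + 0.178174 = 0.201574
Restricting to configurations with ground-station outage present: 0.80988·0.22 = 0.178174.
P(ground-station outage | telemetry dropout, ¬attitude-control fault) = 0.178174 / 0.201574 ≈ 0.8839

Pr[ground-station outage | telemetry dropout, ¬attitude-control fault] ≈ 0.8839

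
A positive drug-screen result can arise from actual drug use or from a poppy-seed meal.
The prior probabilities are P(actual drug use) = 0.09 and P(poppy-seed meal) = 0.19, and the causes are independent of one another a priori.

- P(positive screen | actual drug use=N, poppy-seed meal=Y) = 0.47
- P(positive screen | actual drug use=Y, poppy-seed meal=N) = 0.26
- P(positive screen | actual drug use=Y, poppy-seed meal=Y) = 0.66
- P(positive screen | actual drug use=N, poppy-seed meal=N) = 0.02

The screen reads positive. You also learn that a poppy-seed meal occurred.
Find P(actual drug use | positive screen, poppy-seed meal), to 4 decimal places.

For the numerator, keep only actual drug use=true terms: 0.66×0.09 = 0.059400
Normalizer over all consistent configurations: 0.47×0.91 + 0.66×0.09 = 0.487100
Posterior = 0.059400 / 0.487100 ≈ 0.1219

P(actual drug use | positive screen, poppy-seed meal) ≈ 0.1219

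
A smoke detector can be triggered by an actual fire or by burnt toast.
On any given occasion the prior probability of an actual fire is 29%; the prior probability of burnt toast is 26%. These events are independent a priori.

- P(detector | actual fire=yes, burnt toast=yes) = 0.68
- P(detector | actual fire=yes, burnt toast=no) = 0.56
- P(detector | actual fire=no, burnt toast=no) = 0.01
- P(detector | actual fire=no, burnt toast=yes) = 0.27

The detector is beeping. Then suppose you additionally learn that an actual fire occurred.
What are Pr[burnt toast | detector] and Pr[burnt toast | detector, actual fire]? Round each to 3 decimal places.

Pr[burnt toast | detector] ≈ 0.446; Pr[burnt toast | detector, actual fire] ≈ 0.299

P(detector) = 0.01*0.71*0.74 + 0.27*0.71*0.26 + 0.56*0.29*0.74 + 0.68*0.29*0.26 = 0.005254 + 0.049842 + 0.120176 + 0.051272 = 0.226544
The burnt toast-present share is 0.049842 + 0.051272 = 0.101114.
So P(burnt toast | detector) = 0.101114/0.226544 ≈ 0.446.

Now condition on the additional information:
Numerator (weight on configurations with burnt toast): 0.68*0.26 = 0.176800
Normalizer over all consistent configurations: 0.56*0.74 + 0.68*0.26 = 0.591200
Posterior = 0.176800 / 0.591200 ≈ 0.299
Conditioning on actual fire lowers the posterior on burnt toast: the classic explaining-away effect in a common-effect structure.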